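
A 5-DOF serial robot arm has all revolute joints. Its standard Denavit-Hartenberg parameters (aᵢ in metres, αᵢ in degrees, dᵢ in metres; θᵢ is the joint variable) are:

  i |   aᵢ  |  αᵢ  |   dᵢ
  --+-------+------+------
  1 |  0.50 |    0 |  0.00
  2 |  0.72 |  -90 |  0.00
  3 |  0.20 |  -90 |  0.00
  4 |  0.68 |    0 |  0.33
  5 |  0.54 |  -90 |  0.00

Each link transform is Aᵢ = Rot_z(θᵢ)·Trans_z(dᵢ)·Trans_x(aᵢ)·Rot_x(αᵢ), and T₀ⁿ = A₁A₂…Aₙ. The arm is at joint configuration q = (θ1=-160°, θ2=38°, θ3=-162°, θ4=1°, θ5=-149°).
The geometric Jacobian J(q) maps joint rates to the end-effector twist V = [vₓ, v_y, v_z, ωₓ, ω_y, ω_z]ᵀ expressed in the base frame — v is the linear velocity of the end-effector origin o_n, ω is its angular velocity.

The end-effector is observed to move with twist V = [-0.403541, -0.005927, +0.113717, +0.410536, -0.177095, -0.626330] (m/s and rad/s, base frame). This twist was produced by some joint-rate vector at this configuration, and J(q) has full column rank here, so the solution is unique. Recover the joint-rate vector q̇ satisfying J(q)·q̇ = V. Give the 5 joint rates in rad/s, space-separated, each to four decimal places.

o_n = [-0.4602, -0.6731, 0.4442]
J₁: ẑ×o_n = [0.6731, -0.4602, 0.0000], ω = ẑ
J2: z=[0.0000, 0.0000, 1.0000] o=[-0.4698, -0.1710, 0.0000] → [0.5021, 0.0097, -0.0000, 0.0000, 0.0000, 1.0000]
J3: z=[0.8480, -0.5299, 0.0000] o=[-0.8514, -0.7816, 0.0000] → [-0.2354, -0.3767, 0.2993, 0.8480, -0.5299, 0.0000]
J4: z=[-0.1638, -0.2621, 0.9511] o=[-0.7506, -0.6203, 0.0618] → [-0.0500, 0.3388, 0.0848, -0.1638, -0.2621, 0.9511]
J5: z=[-0.1638, -0.2621, 0.9511] o=[-0.4720, -0.1521, 0.5858] → [0.5326, -0.0119, 0.0884, -0.1638, -0.2621, 0.9511]
q̇ = J⁺·V = [-0.4860, 0.0670, 0.4420, -0.1890, -0.0290]

-0.4860 0.0670 0.4420 -0.1890 -0.0290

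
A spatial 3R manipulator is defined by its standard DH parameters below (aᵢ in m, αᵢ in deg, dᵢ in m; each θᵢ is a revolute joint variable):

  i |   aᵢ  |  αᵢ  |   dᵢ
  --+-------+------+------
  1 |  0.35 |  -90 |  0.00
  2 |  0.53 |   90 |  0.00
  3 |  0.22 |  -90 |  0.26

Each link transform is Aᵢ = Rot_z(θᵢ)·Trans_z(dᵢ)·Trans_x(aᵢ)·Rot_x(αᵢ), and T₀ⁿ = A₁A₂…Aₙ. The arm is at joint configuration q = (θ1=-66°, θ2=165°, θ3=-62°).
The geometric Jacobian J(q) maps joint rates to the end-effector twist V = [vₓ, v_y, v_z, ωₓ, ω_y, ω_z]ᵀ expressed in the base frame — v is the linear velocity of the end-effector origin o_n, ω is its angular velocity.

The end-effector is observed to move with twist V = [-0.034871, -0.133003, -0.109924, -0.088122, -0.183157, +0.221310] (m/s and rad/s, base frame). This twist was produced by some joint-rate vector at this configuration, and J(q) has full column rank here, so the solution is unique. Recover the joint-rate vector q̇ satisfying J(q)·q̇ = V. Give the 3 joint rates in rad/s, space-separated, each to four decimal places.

o_n = [-0.2565, 0.0986, -0.4150]
J₁: ẑ×o_n = [-0.0986, -0.2565, 0.0000], ω = ẑ
J2: z=[0.9135, 0.4067, 0.0000] o=[0.1424, -0.3197, 0.0000] → [-0.1688, 0.3792, 0.5444, 0.9135, 0.4067, 0.0000]
J3: z=[0.1053, -0.2364, -0.9659] o=[-0.0659, 0.1479, -0.1372] → [0.0180, 0.2134, -0.0503, 0.1053, -0.2364, -0.9659]
q̇ = J⁺·V = [0.7120, -0.1550, 0.5080]

0.7120 -0.1550 0.5080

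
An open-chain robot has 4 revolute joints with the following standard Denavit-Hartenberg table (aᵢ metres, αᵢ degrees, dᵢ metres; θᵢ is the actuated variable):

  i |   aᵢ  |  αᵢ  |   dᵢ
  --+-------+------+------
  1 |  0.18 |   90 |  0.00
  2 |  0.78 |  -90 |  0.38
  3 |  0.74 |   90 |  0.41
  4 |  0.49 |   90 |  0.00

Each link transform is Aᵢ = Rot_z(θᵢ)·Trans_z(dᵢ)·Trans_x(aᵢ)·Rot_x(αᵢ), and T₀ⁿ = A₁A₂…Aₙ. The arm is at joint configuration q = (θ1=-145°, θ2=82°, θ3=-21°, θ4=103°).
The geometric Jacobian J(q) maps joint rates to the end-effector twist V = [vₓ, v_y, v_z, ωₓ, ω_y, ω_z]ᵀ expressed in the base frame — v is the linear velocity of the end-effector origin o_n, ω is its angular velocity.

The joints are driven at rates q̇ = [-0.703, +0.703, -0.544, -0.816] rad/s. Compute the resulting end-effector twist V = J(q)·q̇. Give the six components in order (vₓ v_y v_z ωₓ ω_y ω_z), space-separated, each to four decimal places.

1.1870 0.9557 -0.2328 -0.4409 -0.3805 -0.4891

o_n = [0.0691, 0.7878, 1.4781]
J₁: ẑ×o_n = [-0.7878, 0.0691, 0.0000], ω = ẑ
J2: z=[-0.5736, 0.8192, 0.0000] o=[-0.1474, -0.1032, 0.0000] → [1.2108, 0.8478, -0.6884, -0.5736, 0.8192, 0.0000]
J3: z=[0.8112, 0.5680, 0.1392] o=[-0.4543, 0.1458, 0.7724] → [0.3115, -0.4996, 0.2235, 0.8112, 0.5680, 0.1392]
J4: z=[-0.4946, 0.7934, -0.3549] o=[-0.3526, 0.5407, 1.5136] → [0.0595, -0.1672, -0.4567, -0.4946, 0.7934, -0.3549]
V = J·q̇ = [1.1870, 0.9557, -0.2328, -0.4409, -0.3805, -0.4891]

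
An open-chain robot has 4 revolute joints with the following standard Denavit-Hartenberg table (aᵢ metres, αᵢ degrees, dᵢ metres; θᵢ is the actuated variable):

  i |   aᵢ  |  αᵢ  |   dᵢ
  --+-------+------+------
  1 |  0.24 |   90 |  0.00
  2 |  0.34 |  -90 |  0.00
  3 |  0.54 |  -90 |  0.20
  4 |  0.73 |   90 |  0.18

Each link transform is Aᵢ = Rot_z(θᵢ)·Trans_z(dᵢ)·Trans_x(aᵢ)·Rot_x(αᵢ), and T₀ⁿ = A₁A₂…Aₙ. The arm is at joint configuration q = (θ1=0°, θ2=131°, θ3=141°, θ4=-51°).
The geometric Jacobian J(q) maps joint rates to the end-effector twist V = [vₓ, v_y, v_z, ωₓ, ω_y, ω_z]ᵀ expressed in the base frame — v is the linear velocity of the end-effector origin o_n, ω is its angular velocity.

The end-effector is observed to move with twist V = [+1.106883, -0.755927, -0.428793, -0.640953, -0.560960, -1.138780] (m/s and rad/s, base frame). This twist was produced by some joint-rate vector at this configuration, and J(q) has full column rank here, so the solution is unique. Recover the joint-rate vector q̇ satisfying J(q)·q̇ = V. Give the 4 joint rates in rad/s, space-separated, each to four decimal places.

-0.6750 0.6480 0.7880 -0.1120

o_n = [0.0217, 0.4891, -0.9185]
J₁: ẑ×o_n = [-0.4891, 0.0217, 0.0000], ω = ẑ
J2: z=[0.0000, -1.0000, 0.0000] o=[0.2400, 0.0000, 0.0000] → [0.9185, -0.0000, -0.2183, 0.0000, -1.0000, 0.0000]
J3: z=[-0.7547, -0.0000, -0.6561] o=[0.0169, 0.0000, 0.2566] → [0.3209, -0.8900, -0.3691, -0.7547, -0.0000, -0.6561]
J4: z=[0.4129, -0.7771, -0.4750] o=[0.1413, 0.3398, -0.1913] → [0.6360, 0.3570, -0.0313, 0.4129, -0.7771, -0.4750]
q̇ = J⁺·V = [-0.6750, 0.6480, 0.7880, -0.1120]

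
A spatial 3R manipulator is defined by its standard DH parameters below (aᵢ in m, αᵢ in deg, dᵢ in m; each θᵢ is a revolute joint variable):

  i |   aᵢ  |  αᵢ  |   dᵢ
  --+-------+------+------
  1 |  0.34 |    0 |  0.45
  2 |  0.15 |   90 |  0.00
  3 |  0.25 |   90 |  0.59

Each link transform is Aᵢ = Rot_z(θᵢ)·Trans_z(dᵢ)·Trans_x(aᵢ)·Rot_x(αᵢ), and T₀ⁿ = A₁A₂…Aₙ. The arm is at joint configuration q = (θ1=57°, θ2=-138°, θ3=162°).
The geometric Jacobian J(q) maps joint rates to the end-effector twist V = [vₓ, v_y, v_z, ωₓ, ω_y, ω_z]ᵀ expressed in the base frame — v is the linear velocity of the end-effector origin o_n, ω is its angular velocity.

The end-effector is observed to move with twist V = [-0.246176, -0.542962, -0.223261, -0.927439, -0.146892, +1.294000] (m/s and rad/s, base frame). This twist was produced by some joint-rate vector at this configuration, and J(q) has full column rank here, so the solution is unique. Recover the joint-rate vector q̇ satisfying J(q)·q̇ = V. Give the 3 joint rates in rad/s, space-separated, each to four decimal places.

o_n = [-0.4113, 0.2795, 0.5273]
J₁: ẑ×o_n = [-0.2795, -0.4113, 0.0000], ω = ẑ
J2: z=[0.0000, 0.0000, 1.0000] o=[0.1852, 0.2851, 0.4500] → [0.0056, -0.5965, 0.0000, 0.0000, 0.0000, 1.0000]
J3: z=[-0.9877, -0.1564, 0.0000] o=[0.2086, 0.1370, 0.4500] → [-0.0121, 0.0763, -0.2378, -0.9877, -0.1564, 0.0000]
q̇ = J⁺·V = [0.8490, 0.4450, 0.9390]

0.8490 0.4450 0.9390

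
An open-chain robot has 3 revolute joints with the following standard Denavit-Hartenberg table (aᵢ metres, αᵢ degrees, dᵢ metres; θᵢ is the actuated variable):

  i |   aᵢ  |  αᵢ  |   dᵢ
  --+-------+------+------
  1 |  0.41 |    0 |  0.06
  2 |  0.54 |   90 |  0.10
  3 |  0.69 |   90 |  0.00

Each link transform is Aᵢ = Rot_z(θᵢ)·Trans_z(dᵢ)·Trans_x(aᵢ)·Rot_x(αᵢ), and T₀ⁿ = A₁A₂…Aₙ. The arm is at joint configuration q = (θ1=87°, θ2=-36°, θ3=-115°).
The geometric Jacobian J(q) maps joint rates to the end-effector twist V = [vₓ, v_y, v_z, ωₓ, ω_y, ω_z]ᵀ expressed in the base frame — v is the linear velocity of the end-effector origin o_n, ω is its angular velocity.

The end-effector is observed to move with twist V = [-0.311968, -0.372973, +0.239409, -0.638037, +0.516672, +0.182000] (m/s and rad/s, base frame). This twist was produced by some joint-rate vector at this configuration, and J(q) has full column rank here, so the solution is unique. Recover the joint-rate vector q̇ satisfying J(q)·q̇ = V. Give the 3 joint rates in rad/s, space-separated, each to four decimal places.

o_n = [0.1778, 0.6025, -0.4654]
J₁: ẑ×o_n = [-0.6025, 0.1778, 0.0000], ω = ẑ
J2: z=[0.0000, 0.0000, 1.0000] o=[0.0215, 0.4094, 0.0600] → [-0.1930, 0.1563, 0.0000, 0.0000, 0.0000, 1.0000]
J3: z=[0.7771, -0.6293, 0.0000] o=[0.3613, 0.8291, 0.1600] → [0.3935, 0.4860, -0.2916, 0.7771, -0.6293, 0.0000]
q̇ = J⁺·V = [-0.1130, 0.2950, -0.8210]

-0.1130 0.2950 -0.8210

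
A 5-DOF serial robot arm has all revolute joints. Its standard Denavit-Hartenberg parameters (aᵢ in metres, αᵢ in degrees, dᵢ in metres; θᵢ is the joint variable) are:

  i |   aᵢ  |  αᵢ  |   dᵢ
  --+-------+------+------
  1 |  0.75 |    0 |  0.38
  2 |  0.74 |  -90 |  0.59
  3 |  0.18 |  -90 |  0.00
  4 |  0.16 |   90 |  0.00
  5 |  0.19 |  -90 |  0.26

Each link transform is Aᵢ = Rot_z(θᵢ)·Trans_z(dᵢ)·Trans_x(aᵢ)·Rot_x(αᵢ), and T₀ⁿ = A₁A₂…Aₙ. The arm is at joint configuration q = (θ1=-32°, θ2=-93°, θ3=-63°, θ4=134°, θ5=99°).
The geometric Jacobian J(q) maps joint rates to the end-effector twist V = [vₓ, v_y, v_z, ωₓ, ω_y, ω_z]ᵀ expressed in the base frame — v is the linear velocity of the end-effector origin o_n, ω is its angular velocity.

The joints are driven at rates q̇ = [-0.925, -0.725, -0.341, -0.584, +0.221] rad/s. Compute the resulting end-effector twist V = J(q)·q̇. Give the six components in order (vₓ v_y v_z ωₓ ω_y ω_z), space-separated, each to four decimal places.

o_n = [-0.1810, -1.0861, 1.1312]
J₁: ẑ×o_n = [1.0861, -0.1810, 0.0000], ω = ẑ
J2: z=[0.0000, 0.0000, 1.0000] o=[0.6360, -0.3974, 0.3800] → [0.6886, -0.8171, 0.0000, 0.0000, 0.0000, 1.0000]
J3: z=[0.8192, -0.5736, 0.0000] o=[0.2116, -1.0036, 0.9700] → [-0.0925, -0.1320, -0.2927, 0.8192, -0.5736, 0.0000]
J4: z=[-0.5111, -0.7299, -0.4540] o=[0.1647, -1.0706, 1.1304] → [-0.0076, 0.1574, -0.2444, -0.5111, -0.7299, -0.4540]
J5: z=[-0.7563, 0.1309, 0.6409] o=[0.0994, -0.9632, 1.0313] → [0.0918, -0.1042, 0.1296, -0.7563, 0.1309, 0.6409]
V = J·q̇ = [-1.4476, 0.6899, 0.2712, -0.1480, 0.6508, -1.2432]

-1.4476 0.6899 0.2712 -0.1480 0.6508 -1.2432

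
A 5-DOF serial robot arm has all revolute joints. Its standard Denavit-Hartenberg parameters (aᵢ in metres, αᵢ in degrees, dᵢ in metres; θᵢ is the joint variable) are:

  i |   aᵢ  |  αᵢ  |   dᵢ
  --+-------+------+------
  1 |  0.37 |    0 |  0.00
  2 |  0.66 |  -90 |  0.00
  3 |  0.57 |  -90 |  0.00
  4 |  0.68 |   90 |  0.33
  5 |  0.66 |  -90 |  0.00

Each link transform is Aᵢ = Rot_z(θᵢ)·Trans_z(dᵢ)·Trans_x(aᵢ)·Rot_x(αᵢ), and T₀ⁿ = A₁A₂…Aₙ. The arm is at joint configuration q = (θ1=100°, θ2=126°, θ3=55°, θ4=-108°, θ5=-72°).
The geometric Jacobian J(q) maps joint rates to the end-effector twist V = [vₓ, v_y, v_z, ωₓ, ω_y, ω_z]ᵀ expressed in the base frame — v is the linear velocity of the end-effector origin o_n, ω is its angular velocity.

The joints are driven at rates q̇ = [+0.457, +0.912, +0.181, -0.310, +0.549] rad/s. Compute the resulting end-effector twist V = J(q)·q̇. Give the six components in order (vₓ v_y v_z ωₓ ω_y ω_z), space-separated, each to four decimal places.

2.0847 -0.1649 0.1615 0.0398 0.0249 1.9745

o_n = [-0.2057, -0.9923, -0.0724]
J₁: ẑ×o_n = [0.9923, -0.2057, 0.0000], ω = ẑ
J2: z=[0.0000, 0.0000, 1.0000] o=[-0.0642, 0.3644, 0.0000] → [1.3566, -0.1414, 0.0000, 0.0000, 0.0000, 1.0000]
J3: z=[0.7193, -0.6947, 0.0000] o=[-0.5227, -0.1104, 0.0000] → [0.0503, 0.0521, -0.4141, 0.7193, -0.6947, 0.0000]
J4: z=[0.5690, 0.5892, -0.5736] o=[-0.7498, -0.3456, -0.4669] → [-0.1385, -0.5366, -0.6887, 0.5690, 0.5892, -0.5736]
J5: z=[0.1567, 0.6071, 0.7791] o=[-0.0131, -0.5137, -0.4841] → [0.6228, -0.2145, 0.0419, 0.1567, 0.6071, 0.7791]
V = J·q̇ = [2.0847, -0.1649, 0.1615, 0.0398, 0.0249, 1.9745]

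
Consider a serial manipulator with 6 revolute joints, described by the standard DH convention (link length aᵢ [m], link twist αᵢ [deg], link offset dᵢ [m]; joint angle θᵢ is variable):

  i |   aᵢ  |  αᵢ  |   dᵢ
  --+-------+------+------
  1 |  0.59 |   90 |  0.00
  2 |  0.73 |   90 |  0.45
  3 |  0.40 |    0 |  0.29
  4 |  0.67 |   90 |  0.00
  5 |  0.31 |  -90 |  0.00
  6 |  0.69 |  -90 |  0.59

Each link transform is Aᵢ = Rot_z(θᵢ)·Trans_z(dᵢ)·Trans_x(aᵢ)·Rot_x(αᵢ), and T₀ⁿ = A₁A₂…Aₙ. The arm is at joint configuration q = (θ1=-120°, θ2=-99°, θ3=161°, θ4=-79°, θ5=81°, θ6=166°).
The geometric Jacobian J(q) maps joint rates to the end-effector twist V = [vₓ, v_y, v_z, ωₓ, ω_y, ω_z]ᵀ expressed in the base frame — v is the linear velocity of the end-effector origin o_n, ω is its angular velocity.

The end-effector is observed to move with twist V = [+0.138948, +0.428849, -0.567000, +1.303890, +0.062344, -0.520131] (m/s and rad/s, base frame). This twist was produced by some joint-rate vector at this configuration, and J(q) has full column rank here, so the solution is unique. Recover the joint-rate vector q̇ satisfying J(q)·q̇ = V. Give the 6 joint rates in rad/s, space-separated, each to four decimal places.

o_n = [-0.8159, -0.1447, -0.1842]
J₁: ẑ×o_n = [0.1447, -0.8159, 0.0000], ω = ẑ
J2: z=[-0.8660, 0.5000, 0.0000] o=[-0.2950, -0.5110, 0.0000] → [-0.0921, -0.1595, -0.0567, -0.8660, 0.5000, 0.0000]
J3: z=[0.4938, 0.8554, 0.1564] o=[-0.6276, -0.1871, -0.7210] → [0.4525, -0.2945, 0.1819, 0.4938, 0.8554, 0.1564]
J4: z=[0.4938, 0.8554, 0.1564] o=[-0.6268, 0.0749, -0.3021] → [0.1352, -0.0878, 0.0533, 0.4938, 0.8554, 0.1564]
J5: z=[0.1980, 0.0646, -0.9781] o=[-1.1941, 0.4192, -0.3942] → [-0.5381, -0.4115, -0.1361, 0.1980, 0.0646, -0.9781]
J6: z=[0.9135, -0.3739, 0.1602] o=[-1.0839, 0.7061, -0.3530] → [0.0732, -0.1112, -0.6770, 0.9135, -0.3739, 0.1602]
q̇ = J⁺·V = [-0.7580, -0.1690, 0.2760, 0.3100, 0.0060, 0.9490]

-0.7580 -0.1690 0.2760 0.3100 0.0060 0.9490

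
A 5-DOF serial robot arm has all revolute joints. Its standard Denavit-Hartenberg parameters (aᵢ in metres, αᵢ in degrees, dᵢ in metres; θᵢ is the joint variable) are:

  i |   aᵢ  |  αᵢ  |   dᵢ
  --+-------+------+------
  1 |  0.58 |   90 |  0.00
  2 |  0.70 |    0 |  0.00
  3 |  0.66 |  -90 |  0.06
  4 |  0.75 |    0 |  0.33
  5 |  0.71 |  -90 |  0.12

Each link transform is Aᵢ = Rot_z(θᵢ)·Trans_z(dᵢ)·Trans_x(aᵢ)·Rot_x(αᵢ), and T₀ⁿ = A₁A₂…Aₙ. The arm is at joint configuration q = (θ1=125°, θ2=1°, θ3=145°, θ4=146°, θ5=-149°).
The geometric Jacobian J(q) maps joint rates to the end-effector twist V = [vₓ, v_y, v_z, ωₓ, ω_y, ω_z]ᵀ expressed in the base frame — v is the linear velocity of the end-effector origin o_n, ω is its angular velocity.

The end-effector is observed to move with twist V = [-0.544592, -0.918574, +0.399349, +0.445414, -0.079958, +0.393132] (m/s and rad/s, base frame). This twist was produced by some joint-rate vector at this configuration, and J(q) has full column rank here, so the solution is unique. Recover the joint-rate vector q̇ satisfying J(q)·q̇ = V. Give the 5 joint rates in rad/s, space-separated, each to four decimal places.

o_n = [-0.4984, 0.1500, 0.0570]
J₁: ẑ×o_n = [-0.1500, -0.4984, 0.0000], ω = ẑ
J2: z=[0.8192, 0.5736, 0.0000] o=[-0.3327, 0.4751, 0.0000] → [0.0327, -0.0467, -0.1712, 0.8192, 0.5736, 0.0000]
J3: z=[0.8192, 0.5736, 0.0000] o=[-0.7341, 1.0484, 0.0122] → [0.0257, -0.0367, -0.8711, 0.8192, 0.5736, 0.0000]
J4: z=[0.3207, -0.4581, -0.8290] o=[-0.3711, 0.6346, 0.3813] → [-0.2532, 0.2095, -0.2137, 0.3207, -0.4581, -0.8290]
J5: z=[0.3207, -0.4581, -0.8290] o=[-0.9045, 0.6652, -0.2400] → [-0.5631, -0.4319, 0.0208, 0.3207, -0.4581, -0.8290]
q̇ = J⁺·V = [0.8690, 0.8370, -0.5180, -0.3390, 0.9130]

0.8690 0.8370 -0.5180 -0.3390 0.9130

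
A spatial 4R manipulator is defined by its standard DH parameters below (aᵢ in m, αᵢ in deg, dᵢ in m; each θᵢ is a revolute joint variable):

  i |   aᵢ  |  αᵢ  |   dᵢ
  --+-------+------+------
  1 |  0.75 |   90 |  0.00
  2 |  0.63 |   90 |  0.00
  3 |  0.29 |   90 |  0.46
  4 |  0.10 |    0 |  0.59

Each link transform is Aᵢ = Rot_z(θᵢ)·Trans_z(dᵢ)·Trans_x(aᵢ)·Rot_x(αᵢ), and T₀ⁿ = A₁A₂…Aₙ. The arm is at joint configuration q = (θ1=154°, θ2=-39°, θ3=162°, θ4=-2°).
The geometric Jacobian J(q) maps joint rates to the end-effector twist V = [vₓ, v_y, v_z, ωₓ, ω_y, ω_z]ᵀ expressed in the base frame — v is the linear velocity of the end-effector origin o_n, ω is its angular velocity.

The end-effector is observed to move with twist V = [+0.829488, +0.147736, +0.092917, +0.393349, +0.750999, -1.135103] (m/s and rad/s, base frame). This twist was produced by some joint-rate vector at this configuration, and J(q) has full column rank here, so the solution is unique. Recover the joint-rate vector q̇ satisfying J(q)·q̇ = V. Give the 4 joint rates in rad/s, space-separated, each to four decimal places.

o_n = [-0.4254, 0.9659, -0.6326]
J₁: ẑ×o_n = [-0.9659, -0.4254, 0.0000], ω = ẑ
J2: z=[0.4384, 0.8988, 0.0000] o=[-0.6741, 0.3288, 0.0000] → [-0.5686, 0.2773, 0.0558, 0.4384, 0.8988, 0.0000]
J3: z=[0.5656, -0.2759, -0.7771] o=[-1.1141, 0.5434, -0.3965] → [0.3935, -0.4017, 0.4290, 0.5656, -0.2759, -0.7771]
J4: z=[0.2011, 0.9601, -0.1945] o=[-0.6220, 0.4031, -0.5804] → [0.0593, -0.0277, -0.0756, 0.2011, 0.9601, -0.1945]
q̇ = J⁺·V = [-0.6980, 0.0590, 0.3550, 0.8290]

-0.6980 0.0590 0.3550 0.8290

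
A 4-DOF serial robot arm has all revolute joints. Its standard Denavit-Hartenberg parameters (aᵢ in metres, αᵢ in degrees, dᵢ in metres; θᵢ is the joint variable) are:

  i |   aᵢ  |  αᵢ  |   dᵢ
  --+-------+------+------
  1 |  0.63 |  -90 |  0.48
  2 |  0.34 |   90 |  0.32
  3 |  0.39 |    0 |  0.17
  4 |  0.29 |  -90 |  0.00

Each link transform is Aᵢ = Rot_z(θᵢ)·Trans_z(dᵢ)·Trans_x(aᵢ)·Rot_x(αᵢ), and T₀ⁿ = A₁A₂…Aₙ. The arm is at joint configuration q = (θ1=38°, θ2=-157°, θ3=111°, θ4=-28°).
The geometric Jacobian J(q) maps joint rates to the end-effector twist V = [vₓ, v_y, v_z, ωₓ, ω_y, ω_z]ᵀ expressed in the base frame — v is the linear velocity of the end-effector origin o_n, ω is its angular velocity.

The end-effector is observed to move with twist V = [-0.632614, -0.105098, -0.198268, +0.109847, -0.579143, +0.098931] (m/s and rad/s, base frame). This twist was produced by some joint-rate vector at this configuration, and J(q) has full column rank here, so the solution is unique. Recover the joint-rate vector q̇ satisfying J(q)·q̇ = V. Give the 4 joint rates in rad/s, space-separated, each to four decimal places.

0.7350 -0.5240 -0.1960 0.8870

o_n = [-0.3252, 0.9794, 0.4156]
J₁: ẑ×o_n = [-0.9794, -0.3252, 0.0000], ω = ẑ
J2: z=[-0.6157, 0.7880, 0.0000] o=[0.4964, 0.3879, 0.4800] → [-0.0508, -0.0397, 0.2833, -0.6157, 0.7880, 0.0000]
J3: z=[-0.3079, -0.2406, -0.9205] o=[0.0528, 0.4473, 0.6128] → [0.5372, 0.2872, -0.2547, -0.3079, -0.2406, -0.9205]
J4: z=[-0.3079, -0.2406, -0.9205] o=[-0.1223, 0.7726, 0.4018] → [0.1870, 0.1910, -0.1125, -0.3079, -0.2406, -0.9205]
q̇ = J⁺·V = [0.7350, -0.5240, -0.1960, 0.8870]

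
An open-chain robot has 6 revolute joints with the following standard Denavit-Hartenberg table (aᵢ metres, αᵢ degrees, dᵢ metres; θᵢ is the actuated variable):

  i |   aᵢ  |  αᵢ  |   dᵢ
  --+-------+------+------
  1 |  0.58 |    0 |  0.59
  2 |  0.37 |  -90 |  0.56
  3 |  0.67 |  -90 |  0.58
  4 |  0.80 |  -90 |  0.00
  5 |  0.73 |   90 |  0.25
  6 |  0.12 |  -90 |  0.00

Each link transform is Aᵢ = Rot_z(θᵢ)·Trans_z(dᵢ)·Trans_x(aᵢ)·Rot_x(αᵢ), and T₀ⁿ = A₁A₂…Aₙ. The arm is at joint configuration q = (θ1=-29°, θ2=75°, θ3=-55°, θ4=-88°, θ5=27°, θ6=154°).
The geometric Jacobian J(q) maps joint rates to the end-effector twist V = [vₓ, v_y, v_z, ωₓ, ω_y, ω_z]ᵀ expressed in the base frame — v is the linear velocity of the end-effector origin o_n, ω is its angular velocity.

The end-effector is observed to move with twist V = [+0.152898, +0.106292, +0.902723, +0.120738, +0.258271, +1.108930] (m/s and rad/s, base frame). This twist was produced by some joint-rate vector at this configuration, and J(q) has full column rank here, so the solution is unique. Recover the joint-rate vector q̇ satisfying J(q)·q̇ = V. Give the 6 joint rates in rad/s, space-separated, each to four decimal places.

0.3730 0.0640 0.5610 0.7060 0.7210 -0.9770

o_n = [-0.3734, 1.5750, 2.1473]
J₁: ẑ×o_n = [-1.5750, -0.3734, 0.0000], ω = ẑ
J2: z=[0.0000, 0.0000, 1.0000] o=[0.5073, -0.2812, 0.5900] → [-1.8562, -0.8807, 0.0000, 0.0000, 0.0000, 1.0000]
J3: z=[-0.7193, 0.6947, 0.0000] o=[0.7643, -0.0150, 1.1500] → [0.6928, 0.7174, -0.3535, -0.7193, 0.6947, 0.0000]
J4: z=[0.5690, 0.5892, -0.5736] o=[0.6140, 0.6643, 1.6988] → [0.7866, 0.3112, 1.1001, 0.5690, 0.5892, -0.5736]
J5: z=[0.4233, 0.3881, 0.8187] o=[0.0500, 1.2312, 1.7217] → [-0.1163, -0.5268, 0.3099, 0.4233, 0.3881, 0.8187]
J6: z=[0.1869, 0.8467, -0.4981] o=[-0.4913, 1.5939, 2.1351] → [0.0010, -0.0610, -0.1033, 0.1869, 0.8467, -0.4981]
q̇ = J⁺·V = [0.3730, 0.0640, 0.5610, 0.7060, 0.7210, -0.9770]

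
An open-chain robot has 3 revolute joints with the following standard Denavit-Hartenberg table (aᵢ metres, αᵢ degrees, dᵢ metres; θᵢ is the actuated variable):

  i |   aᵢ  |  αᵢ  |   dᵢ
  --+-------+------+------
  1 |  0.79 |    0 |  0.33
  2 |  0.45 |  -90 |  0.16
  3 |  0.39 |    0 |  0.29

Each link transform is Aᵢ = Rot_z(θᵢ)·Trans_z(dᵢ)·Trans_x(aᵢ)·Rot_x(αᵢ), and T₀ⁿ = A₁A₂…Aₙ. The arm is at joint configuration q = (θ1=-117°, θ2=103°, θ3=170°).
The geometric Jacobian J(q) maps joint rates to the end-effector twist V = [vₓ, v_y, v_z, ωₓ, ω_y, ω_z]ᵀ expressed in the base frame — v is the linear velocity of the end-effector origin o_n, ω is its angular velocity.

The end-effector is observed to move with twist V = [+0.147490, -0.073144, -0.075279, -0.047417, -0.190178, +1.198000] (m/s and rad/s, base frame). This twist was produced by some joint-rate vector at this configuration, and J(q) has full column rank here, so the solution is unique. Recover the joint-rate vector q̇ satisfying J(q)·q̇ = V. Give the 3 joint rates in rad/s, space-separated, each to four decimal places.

o_n = [-0.2245, -0.4385, 0.4223]
J₁: ẑ×o_n = [0.4385, -0.2245, 0.0000], ω = ẑ
J2: z=[0.0000, 0.0000, 1.0000] o=[-0.3587, -0.7039, 0.3300] → [-0.2654, 0.1341, 0.0000, 0.0000, 0.0000, 1.0000]
J3: z=[0.2419, 0.9703, 0.0000] o=[0.0780, -0.8128, 0.4900] → [-0.0657, 0.0164, 0.3841, 0.2419, 0.9703, 0.0000]
q̇ = J⁺·V = [0.6430, 0.5550, -0.1960]

0.6430 0.5550 -0.1960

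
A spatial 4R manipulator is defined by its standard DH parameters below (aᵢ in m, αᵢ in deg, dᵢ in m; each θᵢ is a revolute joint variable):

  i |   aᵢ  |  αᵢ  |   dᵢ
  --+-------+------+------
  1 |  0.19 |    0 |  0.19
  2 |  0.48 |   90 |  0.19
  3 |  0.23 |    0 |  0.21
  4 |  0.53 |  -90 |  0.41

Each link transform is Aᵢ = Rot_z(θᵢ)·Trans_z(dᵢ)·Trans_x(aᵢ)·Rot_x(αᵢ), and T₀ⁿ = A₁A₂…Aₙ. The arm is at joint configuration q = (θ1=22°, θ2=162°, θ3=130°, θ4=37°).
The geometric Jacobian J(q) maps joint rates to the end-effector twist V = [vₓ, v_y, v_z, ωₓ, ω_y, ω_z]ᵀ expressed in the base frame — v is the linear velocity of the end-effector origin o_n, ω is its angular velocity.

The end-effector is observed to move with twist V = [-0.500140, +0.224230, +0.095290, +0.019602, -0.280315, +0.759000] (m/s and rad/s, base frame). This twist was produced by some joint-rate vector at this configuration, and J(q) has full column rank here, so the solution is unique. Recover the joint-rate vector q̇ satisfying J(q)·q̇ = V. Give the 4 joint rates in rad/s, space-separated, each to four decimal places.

o_n = [0.3167, 0.7025, 0.6754]
J₁: ẑ×o_n = [-0.7025, 0.3167, 0.0000], ω = ẑ
J2: z=[0.0000, 0.0000, 1.0000] o=[0.1762, 0.0712, 0.1900] → [-0.6313, 0.1406, 0.0000, 0.0000, 0.0000, 1.0000]
J3: z=[-0.0698, 0.9976, 0.0000] o=[-0.3027, 0.0377, 0.3800] → [0.2947, 0.0206, -0.6643, -0.0698, 0.9976, 0.0000]
J4: z=[-0.0698, 0.9976, 0.0000] o=[-0.1698, 0.2575, 0.5562] → [0.1189, 0.0083, -0.5164, -0.0698, 0.9976, 0.0000]
q̇ = J⁺·V = [0.6570, 0.1020, 0.3370, -0.6180]

0.6570 0.1020 0.3370 -0.6180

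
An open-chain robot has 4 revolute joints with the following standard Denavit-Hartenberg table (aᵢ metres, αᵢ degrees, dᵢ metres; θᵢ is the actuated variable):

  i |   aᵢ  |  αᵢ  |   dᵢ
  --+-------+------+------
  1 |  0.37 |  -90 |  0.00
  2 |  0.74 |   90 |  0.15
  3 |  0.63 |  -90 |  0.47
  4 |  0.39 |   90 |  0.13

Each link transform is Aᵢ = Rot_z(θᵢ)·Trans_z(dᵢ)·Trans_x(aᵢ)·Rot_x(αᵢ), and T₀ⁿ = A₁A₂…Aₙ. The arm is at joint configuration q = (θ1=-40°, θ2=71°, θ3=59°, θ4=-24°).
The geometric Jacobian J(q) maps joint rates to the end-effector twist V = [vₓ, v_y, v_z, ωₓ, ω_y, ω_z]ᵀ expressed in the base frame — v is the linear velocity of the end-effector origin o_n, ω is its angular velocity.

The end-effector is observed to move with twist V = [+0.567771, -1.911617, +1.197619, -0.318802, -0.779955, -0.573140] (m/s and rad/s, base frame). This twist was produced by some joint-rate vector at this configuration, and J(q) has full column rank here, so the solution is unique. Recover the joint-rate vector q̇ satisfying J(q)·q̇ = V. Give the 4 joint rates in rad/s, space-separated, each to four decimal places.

o_n = [1.7051, -0.0439, -0.8700]
J₁: ẑ×o_n = [0.0439, 1.7051, -0.0000], ω = ẑ
J2: z=[0.6428, 0.7660, 0.0000] o=[0.2834, -0.2378, 0.0000] → [-0.6664, 0.5592, -0.9644, 0.6428, 0.7660, 0.0000]
J3: z=[0.7243, -0.6078, 0.3256] o=[0.5644, -0.2778, -0.6997] → [0.0273, 0.4947, 0.8627, 0.7243, -0.6078, 0.3256]
J4: z=[0.1173, 0.5739, 0.8105] o=[1.3329, -0.2177, -0.8535] → [-0.1503, 0.3036, -0.1932, 0.1173, 0.5739, 0.8105]
q̇ = J⁺·V = [-0.9690, -0.9770, 0.3720, 0.3390]

-0.9690 -0.9770 0.3720 0.3390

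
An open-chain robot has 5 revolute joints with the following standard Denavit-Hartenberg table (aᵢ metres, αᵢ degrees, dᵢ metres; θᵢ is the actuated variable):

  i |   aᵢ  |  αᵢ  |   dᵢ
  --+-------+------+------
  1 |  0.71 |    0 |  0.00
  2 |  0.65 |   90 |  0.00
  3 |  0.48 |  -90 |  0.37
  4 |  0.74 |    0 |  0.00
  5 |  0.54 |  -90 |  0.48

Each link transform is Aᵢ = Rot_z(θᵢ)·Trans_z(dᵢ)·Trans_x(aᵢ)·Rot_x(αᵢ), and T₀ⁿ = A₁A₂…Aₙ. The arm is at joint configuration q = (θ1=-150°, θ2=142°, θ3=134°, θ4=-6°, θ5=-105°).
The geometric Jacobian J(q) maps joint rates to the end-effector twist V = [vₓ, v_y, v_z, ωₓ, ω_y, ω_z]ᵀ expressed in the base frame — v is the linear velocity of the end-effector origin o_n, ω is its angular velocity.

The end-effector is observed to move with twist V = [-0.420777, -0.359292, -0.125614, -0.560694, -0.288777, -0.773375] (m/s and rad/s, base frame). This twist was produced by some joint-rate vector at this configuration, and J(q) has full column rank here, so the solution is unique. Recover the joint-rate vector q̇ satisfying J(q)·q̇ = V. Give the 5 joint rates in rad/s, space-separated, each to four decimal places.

o_n = [-1.1489, -1.2408, 0.4020]
J₁: ẑ×o_n = [1.2408, -1.1489, 0.0000], ω = ẑ
J2: z=[0.0000, 0.0000, 1.0000] o=[-0.6149, -0.3550, 0.0000] → [0.8858, -0.5340, 0.0000, 0.0000, 0.0000, 1.0000]
J3: z=[-0.1392, -0.9903, 0.0000] o=[0.0288, -0.4455, 0.0000] → [-0.3981, 0.0560, -1.0555, -0.1392, -0.9903, 0.0000]
J4: z=[-0.7123, 0.1001, -0.6947] o=[-0.3529, -0.7655, 0.3453] → [-0.3245, 0.5934, 0.4183, -0.7123, 0.1001, -0.6947]
J5: z=[-0.7123, 0.1001, -0.6947] o=[-0.8699, -0.7709, 0.8747] → [-0.3737, -0.1429, 0.3626, -0.7123, 0.1001, -0.6947]
q̇ = J⁺·V = [0.6680, -0.9440, 0.3640, -0.0190, 0.7350]

0.6680 -0.9440 0.3640 -0.0190 0.7350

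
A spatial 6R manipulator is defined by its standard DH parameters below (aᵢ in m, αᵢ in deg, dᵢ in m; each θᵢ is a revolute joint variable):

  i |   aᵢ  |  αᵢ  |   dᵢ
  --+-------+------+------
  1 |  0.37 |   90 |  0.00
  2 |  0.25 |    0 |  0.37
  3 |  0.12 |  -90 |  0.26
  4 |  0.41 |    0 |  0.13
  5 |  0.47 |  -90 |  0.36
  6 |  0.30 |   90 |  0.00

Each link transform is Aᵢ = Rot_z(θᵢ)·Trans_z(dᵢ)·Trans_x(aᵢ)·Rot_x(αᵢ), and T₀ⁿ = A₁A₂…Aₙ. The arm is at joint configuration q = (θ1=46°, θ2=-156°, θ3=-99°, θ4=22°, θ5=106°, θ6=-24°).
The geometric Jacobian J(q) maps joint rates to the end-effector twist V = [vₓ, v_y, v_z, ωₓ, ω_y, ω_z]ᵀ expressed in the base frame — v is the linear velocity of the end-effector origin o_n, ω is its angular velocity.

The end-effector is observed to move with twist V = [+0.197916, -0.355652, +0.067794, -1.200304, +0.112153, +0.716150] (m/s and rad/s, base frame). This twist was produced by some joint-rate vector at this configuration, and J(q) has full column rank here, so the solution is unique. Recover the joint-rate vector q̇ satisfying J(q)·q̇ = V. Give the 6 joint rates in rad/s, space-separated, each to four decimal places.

0.8380 -0.4600 -0.4210 0.9300 -0.1710 -0.0980

o_n = [-0.3989, -0.2549, -0.2195]
J₁: ẑ×o_n = [0.2549, -0.3989, 0.0000], ω = ẑ
J2: z=[0.7193, -0.6947, 0.0000] o=[0.2570, 0.2662, 0.0000] → [0.1525, 0.1579, -0.8304, 0.7193, -0.6947, 0.0000]
J3: z=[0.7193, -0.6947, 0.0000] o=[0.3645, -0.1552, -0.1017] → [0.0818, 0.0847, -0.6021, 0.7193, -0.6947, 0.0000]
J4: z=[-0.6710, -0.6948, -0.2588] o=[0.5300, -0.3581, 0.0142] → [0.1891, 0.0836, -0.7147, -0.6710, -0.6948, -0.2588]
J5: z=[-0.6710, -0.6948, -0.2588] o=[0.2639, -0.4125, 0.3478] → [0.4349, -0.2091, -0.5664, -0.6710, -0.6948, -0.2588]
J6: z=[0.5845, -0.2810, -0.7612] o=[-0.1920, -0.3515, -0.0249] → [0.1282, 0.2712, -0.0016, 0.5845, -0.2810, -0.7612]
q̇ = J⁺·V = [0.8380, -0.4600, -0.4210, 0.9300, -0.1710, -0.0980]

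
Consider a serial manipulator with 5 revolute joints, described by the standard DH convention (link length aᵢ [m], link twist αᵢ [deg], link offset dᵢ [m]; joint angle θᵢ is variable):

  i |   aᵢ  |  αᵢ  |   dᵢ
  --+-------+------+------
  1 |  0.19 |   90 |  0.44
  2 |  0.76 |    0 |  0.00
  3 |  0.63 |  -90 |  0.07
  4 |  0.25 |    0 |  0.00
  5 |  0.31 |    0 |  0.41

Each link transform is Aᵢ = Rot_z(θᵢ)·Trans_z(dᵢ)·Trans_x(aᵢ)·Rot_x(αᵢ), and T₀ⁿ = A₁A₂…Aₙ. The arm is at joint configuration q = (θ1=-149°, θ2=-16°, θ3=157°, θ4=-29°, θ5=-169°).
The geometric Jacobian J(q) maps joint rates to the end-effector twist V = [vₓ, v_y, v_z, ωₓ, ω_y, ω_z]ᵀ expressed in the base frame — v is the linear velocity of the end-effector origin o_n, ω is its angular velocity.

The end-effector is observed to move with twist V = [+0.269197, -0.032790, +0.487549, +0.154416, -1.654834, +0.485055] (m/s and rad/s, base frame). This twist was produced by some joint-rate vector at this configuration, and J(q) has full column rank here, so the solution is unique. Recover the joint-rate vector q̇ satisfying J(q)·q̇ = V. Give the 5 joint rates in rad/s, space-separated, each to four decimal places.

-0.4040 -0.8020 -0.6960 -0.3510 -0.7930

o_n = [-0.2481, -0.0378, 0.2604]
J₁: ẑ×o_n = [0.0378, -0.2481, 0.0000], ω = ẑ
J2: z=[-0.5150, 0.8572, 0.0000] o=[-0.1629, -0.0979, 0.4400] → [-0.1539, -0.0925, 0.0421, -0.5150, 0.8572, 0.0000]
J3: z=[-0.5150, 0.8572, 0.0000] o=[-0.7891, -0.4741, 0.2305] → [0.0256, 0.0154, -0.6884, -0.5150, 0.8572, 0.0000]
J4: z=[0.5394, 0.3241, -0.7771] o=[-0.4055, -0.1620, 0.6270] → [-0.0223, 0.0755, 0.0160, 0.5394, 0.3241, -0.7771]
J5: z=[0.5394, 0.3241, -0.7771] o=[-0.3222, 0.0295, 0.7646] → [-0.2157, 0.2144, -0.0603, 0.5394, 0.3241, -0.7771]
q̇ = J⁺·V = [-0.4040, -0.8020, -0.6960, -0.3510, -0.7930]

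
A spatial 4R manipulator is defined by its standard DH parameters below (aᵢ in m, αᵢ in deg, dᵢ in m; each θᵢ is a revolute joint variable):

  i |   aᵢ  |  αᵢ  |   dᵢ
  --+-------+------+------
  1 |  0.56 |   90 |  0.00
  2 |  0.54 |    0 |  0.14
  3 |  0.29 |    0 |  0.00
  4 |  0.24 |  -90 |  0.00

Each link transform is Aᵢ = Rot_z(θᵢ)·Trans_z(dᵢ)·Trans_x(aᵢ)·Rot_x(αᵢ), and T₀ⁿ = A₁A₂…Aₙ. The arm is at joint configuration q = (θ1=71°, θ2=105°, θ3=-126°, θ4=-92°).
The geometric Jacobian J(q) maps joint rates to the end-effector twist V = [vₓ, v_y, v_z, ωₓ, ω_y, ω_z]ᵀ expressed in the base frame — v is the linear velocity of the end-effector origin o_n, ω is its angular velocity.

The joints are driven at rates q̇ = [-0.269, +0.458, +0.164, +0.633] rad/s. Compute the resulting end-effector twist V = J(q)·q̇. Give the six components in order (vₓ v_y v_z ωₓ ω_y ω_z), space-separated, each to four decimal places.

0.1732 0.0095 -0.0133 1.1866 -0.4086 -0.2690

o_n = [0.3268, 0.5191, 0.1968]
J₁: ẑ×o_n = [-0.5191, 0.3268, 0.0000], ω = ẑ
J2: z=[0.9455, -0.3256, 0.0000] o=[0.1823, 0.5295, 0.0000] → [-0.0641, -0.1860, 0.0372, 0.9455, -0.3256, 0.0000]
J3: z=[0.9455, -0.3256, 0.0000] o=[0.2692, 0.3518, 0.5216] → [0.1058, 0.3071, 0.1770, 0.9455, -0.3256, 0.0000]
J4: z=[0.9455, -0.3256, 0.0000] o=[0.3573, 0.6078, 0.4177] → [0.0719, 0.2089, -0.0938, 0.9455, -0.3256, 0.0000]
V = J·q̇ = [0.1732, 0.0095, -0.0133, 1.1866, -0.4086, -0.2690]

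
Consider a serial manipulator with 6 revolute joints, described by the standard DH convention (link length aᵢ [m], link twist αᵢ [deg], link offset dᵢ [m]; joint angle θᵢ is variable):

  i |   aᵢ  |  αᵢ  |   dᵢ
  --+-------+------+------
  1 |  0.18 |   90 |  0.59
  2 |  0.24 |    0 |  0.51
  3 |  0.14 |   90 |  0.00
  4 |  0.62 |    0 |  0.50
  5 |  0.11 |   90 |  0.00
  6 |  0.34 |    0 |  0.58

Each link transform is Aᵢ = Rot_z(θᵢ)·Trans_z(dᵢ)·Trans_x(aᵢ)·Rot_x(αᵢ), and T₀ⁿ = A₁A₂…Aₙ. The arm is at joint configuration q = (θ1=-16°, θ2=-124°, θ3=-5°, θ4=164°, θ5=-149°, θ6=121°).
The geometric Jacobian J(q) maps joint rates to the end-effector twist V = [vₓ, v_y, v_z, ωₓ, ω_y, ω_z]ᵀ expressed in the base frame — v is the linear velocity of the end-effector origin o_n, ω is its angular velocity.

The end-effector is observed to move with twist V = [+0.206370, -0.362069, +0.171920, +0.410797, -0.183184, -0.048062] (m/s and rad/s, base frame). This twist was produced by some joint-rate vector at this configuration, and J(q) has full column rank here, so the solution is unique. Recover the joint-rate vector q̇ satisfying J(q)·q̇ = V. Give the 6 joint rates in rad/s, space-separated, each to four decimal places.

o_n = [-0.3527, -0.0068, 1.1757]
J₁: ẑ×o_n = [0.0068, -0.3527, 0.0000], ω = ẑ
J2: z=[-0.2756, -0.9613, 0.0000] o=[0.1730, -0.0496, 0.5900] → [-0.5630, 0.1614, -0.5172, -0.2756, -0.9613, 0.0000]
J3: z=[-0.2756, -0.9613, 0.0000] o=[-0.0966, -0.5029, 0.3910] → [-0.7543, 0.2163, -0.3830, -0.2756, -0.9613, 0.0000]
J4: z=[-0.7470, 0.2142, 0.6293] o=[-0.1812, -0.4786, 0.2822] → [-0.1055, 0.5595, -0.3157, -0.7470, 0.2142, 0.6293]
J5: z=[-0.7470, 0.2142, 0.6293] o=[-0.2413, -0.6391, 1.0601] → [-0.3731, 0.0163, -0.4485, -0.7470, 0.2142, 0.6293]
J6: z=[0.1097, 0.9734, -0.2011] o=[-0.3135, -0.6481, 0.9775] → [0.3219, -0.0138, 0.1086, 0.1097, 0.9734, -0.2011]
q̇ = J⁺·V = [0.2330, 0.3540, -0.5220, -0.4030, -0.1200, -0.2390]

0.2330 0.3540 -0.5220 -0.4030 -0.1200 -0.2390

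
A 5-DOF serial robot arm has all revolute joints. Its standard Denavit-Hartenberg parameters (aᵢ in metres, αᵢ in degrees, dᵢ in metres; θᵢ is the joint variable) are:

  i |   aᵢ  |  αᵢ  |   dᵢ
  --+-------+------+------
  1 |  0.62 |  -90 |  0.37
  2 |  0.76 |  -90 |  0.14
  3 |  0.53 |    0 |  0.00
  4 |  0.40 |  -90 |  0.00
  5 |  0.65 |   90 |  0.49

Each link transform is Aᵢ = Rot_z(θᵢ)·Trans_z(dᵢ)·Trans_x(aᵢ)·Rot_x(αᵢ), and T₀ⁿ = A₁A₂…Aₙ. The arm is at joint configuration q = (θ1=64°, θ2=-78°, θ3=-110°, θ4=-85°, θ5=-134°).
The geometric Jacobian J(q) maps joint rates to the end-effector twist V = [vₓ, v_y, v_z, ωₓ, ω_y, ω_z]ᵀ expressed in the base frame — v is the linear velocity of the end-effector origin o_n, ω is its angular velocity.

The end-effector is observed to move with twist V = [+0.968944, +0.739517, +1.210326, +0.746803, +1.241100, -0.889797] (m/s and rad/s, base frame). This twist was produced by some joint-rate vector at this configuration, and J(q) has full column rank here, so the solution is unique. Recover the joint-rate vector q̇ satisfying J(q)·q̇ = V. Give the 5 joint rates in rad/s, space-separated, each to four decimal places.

-0.7760 0.5770 0.9460 0.4890 -0.7290

o_n = [-0.4928, 1.5551, 0.7635]
J₁: ẑ×o_n = [-1.5551, -0.4928, 0.0000], ω = ẑ
J2: z=[-0.8988, 0.4384, 0.0000] o=[0.2718, 0.5573, 0.3700] → [0.1725, 0.3537, -0.5617, -0.8988, 0.4384, 0.0000]
J3: z=[0.4288, 0.8792, -0.2079] o=[0.2152, 0.7606, 1.1134] → [-0.1424, 0.2972, 0.9632, 0.4288, 0.8792, -0.2079]
J4: z=[0.4288, 0.8792, -0.2079] o=[-0.2489, 0.9451, 0.9361] → [-0.0249, 0.1247, 0.4760, 0.4288, 0.8792, -0.2079]
J5: z=[-0.8918, 0.3751, -0.2532] o=[-0.1911, 0.8275, 0.5582] → [0.2612, 0.2595, -0.5356, -0.8918, 0.3751, -0.2532]
q̇ = J⁺·V = [-0.7760, 0.5770, 0.9460, 0.4890, -0.7290]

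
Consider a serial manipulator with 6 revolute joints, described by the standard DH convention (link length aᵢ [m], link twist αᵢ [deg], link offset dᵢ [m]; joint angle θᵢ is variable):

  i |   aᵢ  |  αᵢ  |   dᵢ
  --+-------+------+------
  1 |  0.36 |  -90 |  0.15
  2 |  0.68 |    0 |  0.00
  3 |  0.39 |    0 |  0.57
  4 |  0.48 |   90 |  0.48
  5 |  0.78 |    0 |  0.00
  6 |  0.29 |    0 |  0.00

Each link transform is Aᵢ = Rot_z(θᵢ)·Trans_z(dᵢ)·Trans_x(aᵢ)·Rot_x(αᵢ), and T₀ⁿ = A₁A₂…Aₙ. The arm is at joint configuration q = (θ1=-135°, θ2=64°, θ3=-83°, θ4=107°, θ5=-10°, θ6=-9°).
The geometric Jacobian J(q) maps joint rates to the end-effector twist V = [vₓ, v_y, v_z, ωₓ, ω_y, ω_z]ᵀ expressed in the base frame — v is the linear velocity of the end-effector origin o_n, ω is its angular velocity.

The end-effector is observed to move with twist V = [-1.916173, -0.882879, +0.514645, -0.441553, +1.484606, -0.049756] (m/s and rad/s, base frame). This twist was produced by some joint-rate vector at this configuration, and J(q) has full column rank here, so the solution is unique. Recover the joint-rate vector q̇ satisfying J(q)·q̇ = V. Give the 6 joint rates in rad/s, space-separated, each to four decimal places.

o_n = [-0.1837, -1.3436, -1.8556]
J₁: ẑ×o_n = [1.3436, -0.1837, 0.0000], ω = ẑ
J2: z=[0.7071, -0.7071, 0.0000] o=[-0.2546, -0.2546, 0.1500] → [1.4182, 1.4182, -0.7200, 0.7071, -0.7071, 0.0000]
J3: z=[0.7071, -0.7071, 0.0000] o=[-0.4653, -0.4653, -0.4612] → [0.9860, 0.9860, -0.4219, 0.7071, -0.7071, 0.0000]
J4: z=[0.7071, -0.7071, 0.0000] o=[-0.3230, -1.1291, -0.3342] → [1.0758, 1.0758, -0.0531, 0.7071, -0.7071, 0.0000]
J5: z=[-0.7067, -0.7067, 0.0349] o=[0.0045, -1.4804, -0.8139] → [0.7314, -0.7427, -0.2297, -0.7067, -0.7067, 0.0349]
J6: z=[-0.7067, -0.7067, 0.0349] o=[-0.1102, -1.4036, -1.5816] → [0.1916, -0.1962, -0.0944, -0.7067, -0.7067, 0.0349]
q̇ = J⁺·V = [-0.0240, 0.0130, -0.7940, -0.5810, -0.6540, -0.0840]

-0.0240 0.0130 -0.7940 -0.5810 -0.6540 -0.0840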